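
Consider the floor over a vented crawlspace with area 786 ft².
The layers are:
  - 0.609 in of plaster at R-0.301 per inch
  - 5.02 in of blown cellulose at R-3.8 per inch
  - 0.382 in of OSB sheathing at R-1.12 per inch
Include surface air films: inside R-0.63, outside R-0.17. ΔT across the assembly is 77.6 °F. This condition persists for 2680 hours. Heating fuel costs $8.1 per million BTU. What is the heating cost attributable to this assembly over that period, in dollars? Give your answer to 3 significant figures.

0.609 × 0.301 = 0.1833
5.02 × 3.8 = 19.08
0.382 × 1.12 = 0.4278
R_total = 0.63 + 0.1833 + 19.08 + 0.4278 + 0.17 = 20.49 ft²·°F·h/BTU
Q = 786 × 77.6 / 20.49 = 2977 BTU/h
E = 2977 × 2680 = 7979000 BTU
Cost = 7979000/10⁶ × 8.1 = $64.63

64.6 dollars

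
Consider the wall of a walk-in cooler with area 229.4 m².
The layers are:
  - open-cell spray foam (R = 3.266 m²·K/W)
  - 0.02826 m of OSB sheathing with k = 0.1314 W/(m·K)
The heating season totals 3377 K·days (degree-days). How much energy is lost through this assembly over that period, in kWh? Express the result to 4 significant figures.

0.02826/0.1314 = 0.21507
R_total = 3.266 + 0.21507 = 3.4811 m²·K/W
E = A × HDD × 24 / R / 1000 = 229.4 × 3377 × 24 / 3.4811 / 1000 = 5341 kWh

5341 kWh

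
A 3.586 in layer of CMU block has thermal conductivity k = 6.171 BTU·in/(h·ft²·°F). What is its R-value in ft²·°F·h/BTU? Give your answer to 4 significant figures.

R = L/k = 3.586/6.171 = 0.58111 ft²·°F·h/BTU

0.5811 ft²·°F·h/BTU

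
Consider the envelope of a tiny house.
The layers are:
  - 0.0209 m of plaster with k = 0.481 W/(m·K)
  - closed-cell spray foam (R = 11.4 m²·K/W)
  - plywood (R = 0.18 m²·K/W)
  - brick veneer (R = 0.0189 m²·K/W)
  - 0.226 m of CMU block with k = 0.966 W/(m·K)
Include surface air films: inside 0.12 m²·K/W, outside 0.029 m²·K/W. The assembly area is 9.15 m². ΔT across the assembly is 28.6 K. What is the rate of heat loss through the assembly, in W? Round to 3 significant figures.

0.0209/0.481 = 0.04345
0.226/0.966 = 0.234
R_total = 0.12 + 0.04345 + 11.4 + 0.18 + 0.0189 + 0.234 + 0.029 = 12.03 m²·K/W
Q = A·ΔT/R = 9.15 × 28.6 / 12.03 = 21.76 W

21.8 W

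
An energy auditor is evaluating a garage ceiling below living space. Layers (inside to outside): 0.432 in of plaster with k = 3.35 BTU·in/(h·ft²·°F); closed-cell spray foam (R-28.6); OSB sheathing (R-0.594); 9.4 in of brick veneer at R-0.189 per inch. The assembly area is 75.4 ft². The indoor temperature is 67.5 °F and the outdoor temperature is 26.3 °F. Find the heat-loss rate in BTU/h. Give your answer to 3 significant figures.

99.9 BTU/h

0.432/3.35 = 0.129
9.4 × 0.189 = 1.777
R_total = 0.129 + 28.6 + 0.594 + 1.777 = 31.1 ft²·°F·h/BTU
Q = A·ΔT/R = 75.4 × (67.5 − 26.3) / 31.1 = 99.89 BTU/h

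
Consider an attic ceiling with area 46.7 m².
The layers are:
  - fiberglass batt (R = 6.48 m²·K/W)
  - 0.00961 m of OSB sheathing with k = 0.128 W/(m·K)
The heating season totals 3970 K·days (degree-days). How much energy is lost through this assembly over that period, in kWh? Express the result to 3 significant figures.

679 kWh

0.00961/0.128 = 0.07508
R_total = 6.48 + 0.07508 = 6.555 m²·K/W
E = A × HDD × 24 / R / 1000 = 46.7 × 3970 × 24 / 6.555 / 1000 = 678.8 kWh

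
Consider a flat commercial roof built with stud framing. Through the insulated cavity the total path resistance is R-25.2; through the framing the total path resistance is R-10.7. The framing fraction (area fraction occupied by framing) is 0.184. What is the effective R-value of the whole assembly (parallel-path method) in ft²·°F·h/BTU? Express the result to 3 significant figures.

U_eff = 0.816/25.2 + 0.184/10.7 = 0.03238 + 0.0172 = 0.04958
R_eff = 1/U_eff = 20.17 ft²·°F·h/BTU

20.2 ft²·°F·h/BTU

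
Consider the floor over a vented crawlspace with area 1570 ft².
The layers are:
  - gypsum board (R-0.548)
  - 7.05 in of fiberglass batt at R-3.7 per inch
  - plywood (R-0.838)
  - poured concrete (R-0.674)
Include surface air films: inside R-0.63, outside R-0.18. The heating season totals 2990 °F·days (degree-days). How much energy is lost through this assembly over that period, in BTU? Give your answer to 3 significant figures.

3890000 BTU

7.05 × 3.7 = 26.09
R_total = 0.63 + 0.548 + 26.09 + 0.838 + 0.674 + 0.18 = 28.96 ft²·°F·h/BTU
E = A × HDD × 24 / R = 1570 × 2990 × 24 / 28.96 = 3891000 BTU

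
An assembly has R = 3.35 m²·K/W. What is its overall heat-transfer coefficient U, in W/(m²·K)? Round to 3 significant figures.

0.299 W/(m²·K)

U = 1/R = 1/3.35 = 0.2985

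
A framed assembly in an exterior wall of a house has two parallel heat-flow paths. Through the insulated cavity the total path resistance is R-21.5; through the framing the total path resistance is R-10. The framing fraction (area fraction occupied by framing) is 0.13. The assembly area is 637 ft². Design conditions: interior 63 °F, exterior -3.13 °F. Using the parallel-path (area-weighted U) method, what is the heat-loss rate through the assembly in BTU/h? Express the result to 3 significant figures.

U_eff = 0.87/21.5 + 0.13/10 = 0.04047 + 0.013 = 0.05347
R_eff = 1/U_eff = 18.7 ft²·°F·h/BTU
Q = 637 × (63 − (-3.13)) / 18.7 = 2252 BTU/h

2250 BTU/h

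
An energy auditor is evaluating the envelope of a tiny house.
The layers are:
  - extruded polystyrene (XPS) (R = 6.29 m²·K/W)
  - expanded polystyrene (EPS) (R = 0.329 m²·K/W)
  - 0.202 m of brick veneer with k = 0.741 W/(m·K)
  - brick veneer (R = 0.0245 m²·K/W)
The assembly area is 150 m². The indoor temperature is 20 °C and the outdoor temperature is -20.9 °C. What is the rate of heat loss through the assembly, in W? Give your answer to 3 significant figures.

887 W

0.202/0.741 = 0.2726
R_total = 6.29 + 0.329 + 0.2726 + 0.0245 = 6.916 m²·K/W
Q = A·ΔT/R = 150 × (20 − (-20.9)) / 6.916 = 887.1 W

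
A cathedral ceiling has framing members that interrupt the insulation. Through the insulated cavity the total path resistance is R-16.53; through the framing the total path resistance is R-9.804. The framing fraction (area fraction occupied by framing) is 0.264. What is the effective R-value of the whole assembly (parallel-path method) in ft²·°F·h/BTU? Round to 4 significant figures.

14.00 ft²·°F·h/BTU

U_eff = 0.736/16.53 + 0.264/9.804 = 0.044525 + 0.026928 = 0.071453
R_eff = 1/U_eff = 13.995 ft²·°F·h/BTU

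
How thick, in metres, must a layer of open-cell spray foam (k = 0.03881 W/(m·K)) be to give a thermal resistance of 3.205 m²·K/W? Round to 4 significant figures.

L = R·k = 3.205 × 0.03881 = 0.12439 m

0.1244 m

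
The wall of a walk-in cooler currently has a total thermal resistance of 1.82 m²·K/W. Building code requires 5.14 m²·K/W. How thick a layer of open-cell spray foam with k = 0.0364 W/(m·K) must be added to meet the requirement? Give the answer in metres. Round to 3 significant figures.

0.121 m

ΔR = 5.14 − 1.82 = 3.32 m²·K/W
L = ΔR × k = 3.32 × 0.0364 = 0.1208 m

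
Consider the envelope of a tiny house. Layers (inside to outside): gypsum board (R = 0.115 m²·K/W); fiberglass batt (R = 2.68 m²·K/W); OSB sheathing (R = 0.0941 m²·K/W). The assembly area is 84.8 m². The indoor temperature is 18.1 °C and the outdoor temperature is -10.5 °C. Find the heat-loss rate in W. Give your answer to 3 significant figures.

839 W

R_total = 0.115 + 2.68 + 0.0941 = 2.889 m²·K/W
Q = A·ΔT/R = 84.8 × (18.1 − (-10.5)) / 2.889 = 839.5 W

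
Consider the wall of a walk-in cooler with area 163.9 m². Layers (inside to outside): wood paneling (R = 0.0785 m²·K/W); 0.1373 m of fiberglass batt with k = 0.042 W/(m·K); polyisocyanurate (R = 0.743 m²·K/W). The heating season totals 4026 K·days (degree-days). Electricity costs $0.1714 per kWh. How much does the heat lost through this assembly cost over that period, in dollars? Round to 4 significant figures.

663.6 dollars

0.1373/0.042 = 3.269
R_total = 0.0785 + 3.269 + 0.743 = 4.0905 m²·K/W
E = A × HDD × 24 / R / 1000 = 163.9 × 4026 × 24 / 4.0905 / 1000 = 3871.5 kWh
Cost = 3871.5 × 0.1714 = $663.58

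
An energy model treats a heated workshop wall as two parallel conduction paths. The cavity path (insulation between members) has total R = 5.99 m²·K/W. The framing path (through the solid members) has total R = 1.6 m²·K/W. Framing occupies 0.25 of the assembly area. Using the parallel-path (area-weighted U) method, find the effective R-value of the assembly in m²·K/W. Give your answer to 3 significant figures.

U_eff = 0.75/5.99 + 0.25/1.6 = 0.1252 + 0.1562 = 0.2815
R_eff = 1/U_eff = 3.553 m²·K/W

3.55 m²·K/W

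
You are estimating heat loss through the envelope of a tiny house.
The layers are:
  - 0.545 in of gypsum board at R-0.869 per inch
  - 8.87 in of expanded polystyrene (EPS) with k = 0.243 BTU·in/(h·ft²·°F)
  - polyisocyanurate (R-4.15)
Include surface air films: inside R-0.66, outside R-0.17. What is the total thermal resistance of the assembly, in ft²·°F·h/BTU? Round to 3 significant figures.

42.0 ft²·°F·h/BTU

0.545 × 0.869 = 0.4736
8.87/0.243 = 36.5
R_total = 0.66 + 0.4736 + 36.5 + 4.15 + 0.17 = 41.96 ft²·°F·h/BTU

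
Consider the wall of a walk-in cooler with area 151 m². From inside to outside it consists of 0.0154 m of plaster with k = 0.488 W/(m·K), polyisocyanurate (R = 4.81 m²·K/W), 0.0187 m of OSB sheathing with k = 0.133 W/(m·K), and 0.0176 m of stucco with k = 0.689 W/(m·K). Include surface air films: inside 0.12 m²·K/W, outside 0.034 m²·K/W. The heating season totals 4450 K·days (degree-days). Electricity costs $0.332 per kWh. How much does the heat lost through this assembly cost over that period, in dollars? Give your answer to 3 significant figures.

0.0154/0.488 = 0.03156
0.0187/0.133 = 0.1406
0.0176/0.689 = 0.02554
R_total = 0.12 + 0.03156 + 4.81 + 0.1406 + 0.02554 + 0.034 = 5.162 m²·K/W
E = A × HDD × 24 / R / 1000 = 151 × 4450 × 24 / 5.162 / 1000 = 3124 kWh
Cost = 3124 × 0.332 = $1037

1040 dollars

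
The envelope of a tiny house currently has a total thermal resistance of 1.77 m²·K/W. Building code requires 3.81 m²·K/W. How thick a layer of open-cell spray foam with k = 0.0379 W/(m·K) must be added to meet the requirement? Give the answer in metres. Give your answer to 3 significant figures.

0.0773 m

ΔR = 3.81 − 1.77 = 2.04 m²·K/W
L = ΔR × k = 2.04 × 0.0379 = 0.07732 m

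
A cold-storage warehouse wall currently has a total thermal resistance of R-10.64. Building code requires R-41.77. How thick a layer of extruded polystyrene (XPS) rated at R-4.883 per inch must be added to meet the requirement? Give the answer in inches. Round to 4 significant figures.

6.375 in

ΔR = 41.77 − 10.64 = 31.13 ft²·°F·h/BTU
L = ΔR / (R/in) = 31.13/4.883 = 6.3752 in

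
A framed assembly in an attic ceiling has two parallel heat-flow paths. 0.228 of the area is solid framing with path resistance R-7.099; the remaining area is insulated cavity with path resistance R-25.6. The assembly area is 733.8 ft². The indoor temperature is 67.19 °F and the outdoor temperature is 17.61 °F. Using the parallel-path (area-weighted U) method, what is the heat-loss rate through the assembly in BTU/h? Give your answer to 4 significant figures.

2266 BTU/h

U_eff = 0.772/25.6 + 0.228/7.099 = 0.030156 + 0.032117 = 0.062273
R_eff = 1/U_eff = 16.058 ft²·°F·h/BTU
Q = 733.8 × (67.19 − 17.61) / 16.058 = 2265.6 BTU/h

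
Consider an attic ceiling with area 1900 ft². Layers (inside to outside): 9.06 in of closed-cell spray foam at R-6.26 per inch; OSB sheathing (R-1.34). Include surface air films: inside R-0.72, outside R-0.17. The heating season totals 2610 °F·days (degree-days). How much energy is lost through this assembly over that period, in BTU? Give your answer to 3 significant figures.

9.06 × 6.26 = 56.72
R_total = 0.72 + 56.72 + 1.34 + 0.17 = 58.95 ft²·°F·h/BTU
E = A × HDD × 24 / R = 1900 × 2610 × 24 / 58.95 = 2019000 BTU

2020000 BTU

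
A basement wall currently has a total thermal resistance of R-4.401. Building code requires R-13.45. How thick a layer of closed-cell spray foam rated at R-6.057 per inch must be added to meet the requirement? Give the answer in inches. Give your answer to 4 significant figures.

ΔR = 13.45 − 4.401 = 9.049 ft²·°F·h/BTU
L = ΔR / (R/in) = 9.049/6.057 = 1.494 in

1.494 in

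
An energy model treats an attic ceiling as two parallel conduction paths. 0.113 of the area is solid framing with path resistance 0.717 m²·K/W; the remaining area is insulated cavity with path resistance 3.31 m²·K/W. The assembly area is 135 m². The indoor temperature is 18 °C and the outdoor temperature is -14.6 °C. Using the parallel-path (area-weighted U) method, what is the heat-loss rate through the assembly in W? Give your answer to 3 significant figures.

1870 W

U_eff = 0.887/3.31 + 0.113/0.717 = 0.268 + 0.1576 = 0.4256
R_eff = 1/U_eff = 2.35 m²·K/W
Q = 135 × (18 − (-14.6)) / 2.35 = 1873 W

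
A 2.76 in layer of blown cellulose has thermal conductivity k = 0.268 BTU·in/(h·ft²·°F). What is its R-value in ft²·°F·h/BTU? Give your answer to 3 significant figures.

R = L/k = 2.76/0.268 = 10.3 ft²·°F·h/BTU

10.3 ft²·°F·h/BTU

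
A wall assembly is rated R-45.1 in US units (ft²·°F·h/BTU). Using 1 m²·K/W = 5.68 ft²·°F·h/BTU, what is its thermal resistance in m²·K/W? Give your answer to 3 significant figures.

7.94 m²·K/W

R_SI = 45.1/5.68 = 7.94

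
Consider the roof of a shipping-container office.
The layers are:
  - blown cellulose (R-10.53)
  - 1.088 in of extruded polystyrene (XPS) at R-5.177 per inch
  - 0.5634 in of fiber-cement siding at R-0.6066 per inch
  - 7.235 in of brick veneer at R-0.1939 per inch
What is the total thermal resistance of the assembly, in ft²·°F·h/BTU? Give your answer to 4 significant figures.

17.91 ft²·°F·h/BTU

1.088 × 5.177 = 5.6326
0.5634 × 0.6066 = 0.34176
7.235 × 0.1939 = 1.4029
R_total = 10.53 + 5.6326 + 0.34176 + 1.4029 = 17.907 ft²·°F·h/BTU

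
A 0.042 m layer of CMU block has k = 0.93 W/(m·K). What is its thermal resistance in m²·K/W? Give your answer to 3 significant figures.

R = L/k = 0.042/0.93 = 0.04516 m²·K/W

0.0452 m²·K/W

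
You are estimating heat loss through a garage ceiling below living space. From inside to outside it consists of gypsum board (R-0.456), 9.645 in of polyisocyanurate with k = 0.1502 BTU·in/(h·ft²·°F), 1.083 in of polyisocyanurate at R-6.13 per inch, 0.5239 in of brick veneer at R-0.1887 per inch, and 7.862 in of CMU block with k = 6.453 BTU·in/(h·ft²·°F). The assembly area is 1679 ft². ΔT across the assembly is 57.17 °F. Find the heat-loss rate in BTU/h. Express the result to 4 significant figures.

9.645/0.1502 = 64.214
1.083 × 6.13 = 6.6388
0.5239 × 0.1887 = 0.09886
7.862/6.453 = 1.2183
R_total = 0.456 + 64.214 + 6.6388 + 0.09886 + 1.2183 = 72.626 ft²·°F·h/BTU
Q = A·ΔT/R = 1679 × 57.17 / 72.626 = 1321.7 BTU/h

1322 BTU/h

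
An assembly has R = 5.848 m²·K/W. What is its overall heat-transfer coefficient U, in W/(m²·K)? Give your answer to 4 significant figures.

0.1710 W/(m²·K)

U = 1/R = 1/5.848 = 0.171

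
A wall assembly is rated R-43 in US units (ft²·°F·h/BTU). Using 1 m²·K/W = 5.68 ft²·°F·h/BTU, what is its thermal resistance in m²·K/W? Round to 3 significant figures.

7.57 m²·K/W

R_SI = 43/5.68 = 7.57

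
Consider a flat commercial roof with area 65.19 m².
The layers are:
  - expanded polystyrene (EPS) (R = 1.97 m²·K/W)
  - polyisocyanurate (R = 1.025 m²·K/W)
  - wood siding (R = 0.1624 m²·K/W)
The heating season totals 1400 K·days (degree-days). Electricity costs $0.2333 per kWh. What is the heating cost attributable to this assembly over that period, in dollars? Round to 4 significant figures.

161.8 dollars

R_total = 1.97 + 1.025 + 0.1624 = 3.1574 m²·K/W
E = A × HDD × 24 / R / 1000 = 65.19 × 1400 × 24 / 3.1574 / 1000 = 693.73 kWh
Cost = 693.73 × 0.2333 = $161.85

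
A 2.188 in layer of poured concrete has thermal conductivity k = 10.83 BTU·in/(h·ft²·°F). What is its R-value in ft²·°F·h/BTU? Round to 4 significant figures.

R = L/k = 2.188/10.83 = 0.20203 ft²·°F·h/BTU

0.2020 ft²·°F·h/BTU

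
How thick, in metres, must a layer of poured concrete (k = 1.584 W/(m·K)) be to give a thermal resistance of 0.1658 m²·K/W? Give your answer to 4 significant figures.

L = R·k = 0.1658 × 1.584 = 0.26263 m

0.2626 m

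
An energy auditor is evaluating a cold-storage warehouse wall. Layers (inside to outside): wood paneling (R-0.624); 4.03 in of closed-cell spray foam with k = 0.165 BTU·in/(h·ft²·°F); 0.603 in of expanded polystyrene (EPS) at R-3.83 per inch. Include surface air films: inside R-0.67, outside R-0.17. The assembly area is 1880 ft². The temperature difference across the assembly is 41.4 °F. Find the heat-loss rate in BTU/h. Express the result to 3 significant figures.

4.03/0.165 = 24.42
0.603 × 3.83 = 2.309
R_total = 0.67 + 0.624 + 24.42 + 2.309 + 0.17 = 28.2 ft²·°F·h/BTU
Q = A·ΔT/R = 1880 × 41.4 / 28.2 = 2760 BTU/h

2760 BTU/h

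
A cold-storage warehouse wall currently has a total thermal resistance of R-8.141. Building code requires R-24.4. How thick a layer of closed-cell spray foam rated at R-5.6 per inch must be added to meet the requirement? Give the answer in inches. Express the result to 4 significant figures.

2.903 in

ΔR = 24.4 − 8.141 = 16.259 ft²·°F·h/BTU
L = ΔR / (R/in) = 16.259/5.6 = 2.9034 in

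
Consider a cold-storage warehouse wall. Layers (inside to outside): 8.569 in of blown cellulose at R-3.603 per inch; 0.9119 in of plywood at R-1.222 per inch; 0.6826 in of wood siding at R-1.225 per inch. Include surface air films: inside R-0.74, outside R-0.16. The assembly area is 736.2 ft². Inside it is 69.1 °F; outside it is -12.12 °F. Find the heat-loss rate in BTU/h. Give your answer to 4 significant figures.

1773 BTU/h

8.569 × 3.603 = 30.874
0.9119 × 1.222 = 1.1143
0.6826 × 1.225 = 0.83619
R_total = 0.74 + 30.874 + 1.1143 + 0.83619 + 0.16 = 33.725 ft²·°F·h/BTU
Q = A·ΔT/R = 736.2 × (69.1 − (-12.12)) / 33.725 = 1773 BTU/h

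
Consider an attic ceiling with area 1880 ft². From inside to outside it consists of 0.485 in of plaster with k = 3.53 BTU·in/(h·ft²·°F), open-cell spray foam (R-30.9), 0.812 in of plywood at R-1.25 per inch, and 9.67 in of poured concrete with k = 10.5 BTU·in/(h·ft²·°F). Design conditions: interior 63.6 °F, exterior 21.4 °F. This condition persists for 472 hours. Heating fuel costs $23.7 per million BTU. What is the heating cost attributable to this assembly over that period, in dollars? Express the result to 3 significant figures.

0.485/3.53 = 0.1374
0.812 × 1.25 = 1.015
9.67/10.5 = 0.921
R_total = 0.1374 + 30.9 + 1.015 + 0.921 = 32.97 ft²·°F·h/BTU
Q = 1880 × (63.6 − 21.4) / 32.97 = 2406 BTU/h
E = 2406 × 472 = 1136000 BTU
Cost = 1136000/10⁶ × 23.7 = $26.92

26.9 dollars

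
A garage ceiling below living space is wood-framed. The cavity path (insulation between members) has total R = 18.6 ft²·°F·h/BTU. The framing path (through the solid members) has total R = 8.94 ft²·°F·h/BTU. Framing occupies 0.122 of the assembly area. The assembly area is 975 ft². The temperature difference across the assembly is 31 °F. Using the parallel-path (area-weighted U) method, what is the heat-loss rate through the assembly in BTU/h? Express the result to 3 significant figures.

1840 BTU/h

U_eff = 0.878/18.6 + 0.122/8.94 = 0.0472 + 0.01365 = 0.06085
R_eff = 1/U_eff = 16.43 ft²·°F·h/BTU
Q = 975 × 31 / 16.43 = 1839 BTU/h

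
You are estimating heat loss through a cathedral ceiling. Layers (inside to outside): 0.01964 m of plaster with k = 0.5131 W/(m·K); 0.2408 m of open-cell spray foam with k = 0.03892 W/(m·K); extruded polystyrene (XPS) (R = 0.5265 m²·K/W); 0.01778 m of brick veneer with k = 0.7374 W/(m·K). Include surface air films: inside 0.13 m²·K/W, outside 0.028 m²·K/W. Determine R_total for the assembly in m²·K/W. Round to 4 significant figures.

6.934 m²·K/W

0.01964/0.5131 = 0.038277
0.2408/0.03892 = 6.1871
0.01778/0.7374 = 0.024112
R_total = 0.13 + 0.038277 + 6.1871 + 0.5265 + 0.024112 + 0.028 = 6.9339 m²·K/W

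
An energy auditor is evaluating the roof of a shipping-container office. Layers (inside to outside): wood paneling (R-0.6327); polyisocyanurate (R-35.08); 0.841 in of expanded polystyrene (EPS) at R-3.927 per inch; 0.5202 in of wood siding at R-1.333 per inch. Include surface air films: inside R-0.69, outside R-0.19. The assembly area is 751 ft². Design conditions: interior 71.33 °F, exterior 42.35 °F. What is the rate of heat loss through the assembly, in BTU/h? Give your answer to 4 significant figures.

0.841 × 3.927 = 3.3026
0.5202 × 1.333 = 0.69343
R_total = 0.69 + 0.6327 + 35.08 + 3.3026 + 0.69343 + 0.19 = 40.589 ft²·°F·h/BTU
Q = A·ΔT/R = 751 × (71.33 − 42.35) / 40.589 = 536.21 BTU/h

536.2 BTU/h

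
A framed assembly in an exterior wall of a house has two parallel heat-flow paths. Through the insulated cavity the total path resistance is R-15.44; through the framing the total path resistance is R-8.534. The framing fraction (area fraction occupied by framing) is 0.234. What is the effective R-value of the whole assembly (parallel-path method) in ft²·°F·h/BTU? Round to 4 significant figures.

12.98 ft²·°F·h/BTU

U_eff = 0.766/15.44 + 0.234/8.534 = 0.049611 + 0.02742 = 0.077031
R_eff = 1/U_eff = 12.982 ft²·°F·h/BTU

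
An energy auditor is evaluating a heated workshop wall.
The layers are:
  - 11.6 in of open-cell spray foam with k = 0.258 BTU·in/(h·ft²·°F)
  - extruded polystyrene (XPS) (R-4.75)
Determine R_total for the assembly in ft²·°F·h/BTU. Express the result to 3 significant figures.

49.7 ft²·°F·h/BTU

11.6/0.258 = 44.96
R_total = 44.96 + 4.75 = 49.71 ft²·°F·h/BTU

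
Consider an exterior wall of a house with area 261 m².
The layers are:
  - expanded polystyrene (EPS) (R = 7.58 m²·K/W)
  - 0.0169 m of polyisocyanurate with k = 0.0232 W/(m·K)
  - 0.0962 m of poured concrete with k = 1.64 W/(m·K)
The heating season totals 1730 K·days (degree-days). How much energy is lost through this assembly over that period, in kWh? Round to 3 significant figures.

0.0169/0.0232 = 0.7284
0.0962/1.64 = 0.05866
R_total = 7.58 + 0.7284 + 0.05866 = 8.367 m²·K/W
E = A × HDD × 24 / R / 1000 = 261 × 1730 × 24 / 8.367 / 1000 = 1295 kWh

1300 kWh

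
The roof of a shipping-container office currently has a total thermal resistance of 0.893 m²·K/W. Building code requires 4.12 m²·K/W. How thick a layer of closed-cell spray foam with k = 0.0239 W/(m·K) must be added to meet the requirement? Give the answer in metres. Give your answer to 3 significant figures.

ΔR = 4.12 − 0.893 = 3.227 m²·K/W
L = ΔR × k = 3.227 × 0.0239 = 0.07713 m

0.0771 m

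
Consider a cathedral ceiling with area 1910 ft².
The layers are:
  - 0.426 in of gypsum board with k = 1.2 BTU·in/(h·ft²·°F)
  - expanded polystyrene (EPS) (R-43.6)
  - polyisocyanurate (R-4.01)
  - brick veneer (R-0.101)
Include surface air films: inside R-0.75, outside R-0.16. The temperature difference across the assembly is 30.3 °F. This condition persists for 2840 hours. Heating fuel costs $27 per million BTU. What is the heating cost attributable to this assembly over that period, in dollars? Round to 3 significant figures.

90.6 dollars

0.426/1.2 = 0.355
R_total = 0.75 + 0.355 + 43.6 + 4.01 + 0.101 + 0.16 = 48.98 ft²·°F·h/BTU
Q = 1910 × 30.3 / 48.98 = 1182 BTU/h
E = 1182 × 2840 = 3356000 BTU
Cost = 3356000/10⁶ × 27 = $90.61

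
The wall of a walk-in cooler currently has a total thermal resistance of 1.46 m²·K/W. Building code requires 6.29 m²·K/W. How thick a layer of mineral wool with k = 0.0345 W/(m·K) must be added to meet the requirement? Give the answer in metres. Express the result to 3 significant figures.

0.167 m

ΔR = 6.29 − 1.46 = 4.83 m²·K/W
L = ΔR × k = 4.83 × 0.0345 = 0.1666 m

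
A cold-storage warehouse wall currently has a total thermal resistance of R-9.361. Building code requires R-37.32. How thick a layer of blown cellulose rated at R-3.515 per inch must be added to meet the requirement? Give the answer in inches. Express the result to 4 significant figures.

ΔR = 37.32 − 9.361 = 27.959 ft²·°F·h/BTU
L = ΔR / (R/in) = 27.959/3.515 = 7.9542 in

7.954 in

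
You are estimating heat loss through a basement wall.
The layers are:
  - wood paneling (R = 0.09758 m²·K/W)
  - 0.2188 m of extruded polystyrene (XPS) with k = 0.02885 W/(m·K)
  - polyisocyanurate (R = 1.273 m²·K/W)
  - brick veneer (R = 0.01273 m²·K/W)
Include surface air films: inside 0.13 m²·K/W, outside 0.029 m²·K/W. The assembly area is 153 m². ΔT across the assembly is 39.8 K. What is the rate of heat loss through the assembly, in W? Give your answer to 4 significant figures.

0.2188/0.02885 = 7.5841
R_total = 0.13 + 0.09758 + 7.5841 + 1.273 + 0.01273 + 0.029 = 9.1264 m²·K/W
Q = A·ΔT/R = 153 × 39.8 / 9.1264 = 667.23 W

667.2 W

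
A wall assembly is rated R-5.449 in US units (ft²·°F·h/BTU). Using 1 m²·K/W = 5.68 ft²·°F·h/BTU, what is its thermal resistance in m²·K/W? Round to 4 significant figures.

R_SI = 5.449/5.68 = 0.95933

0.9593 m²·K/W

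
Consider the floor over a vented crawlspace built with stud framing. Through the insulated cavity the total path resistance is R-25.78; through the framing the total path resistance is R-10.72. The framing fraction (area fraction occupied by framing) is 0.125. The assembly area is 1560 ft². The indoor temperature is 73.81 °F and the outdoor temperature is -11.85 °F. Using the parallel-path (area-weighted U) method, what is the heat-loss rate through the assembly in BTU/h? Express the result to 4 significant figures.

U_eff = 0.875/25.78 + 0.125/10.72 = 0.033941 + 0.01166 = 0.045601
R_eff = 1/U_eff = 21.929 ft²·°F·h/BTU
Q = 1560 × (73.81 − (-11.85)) / 21.929 = 6093.7 BTU/h

6094 BTU/h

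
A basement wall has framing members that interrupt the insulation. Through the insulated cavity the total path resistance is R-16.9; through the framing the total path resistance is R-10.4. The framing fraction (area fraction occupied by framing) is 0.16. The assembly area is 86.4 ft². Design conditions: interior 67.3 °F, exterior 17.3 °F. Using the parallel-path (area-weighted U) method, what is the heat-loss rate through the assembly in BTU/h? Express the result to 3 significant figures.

281 BTU/h

U_eff = 0.84/16.9 + 0.16/10.4 = 0.0497 + 0.01538 = 0.06509
R_eff = 1/U_eff = 15.36 ft²·°F·h/BTU
Q = 86.4 × (67.3 − 17.3) / 15.36 = 281.2 BTU/h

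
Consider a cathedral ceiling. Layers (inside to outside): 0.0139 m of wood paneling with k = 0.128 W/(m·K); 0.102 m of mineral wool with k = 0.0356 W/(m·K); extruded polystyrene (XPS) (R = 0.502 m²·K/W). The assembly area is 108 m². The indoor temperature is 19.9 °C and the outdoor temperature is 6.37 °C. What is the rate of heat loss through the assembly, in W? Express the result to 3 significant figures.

420 W

0.0139/0.128 = 0.1086
0.102/0.0356 = 2.865
R_total = 0.1086 + 2.865 + 0.502 = 3.476 m²·K/W
Q = A·ΔT/R = 108 × (19.9 − 6.37) / 3.476 = 420.4 W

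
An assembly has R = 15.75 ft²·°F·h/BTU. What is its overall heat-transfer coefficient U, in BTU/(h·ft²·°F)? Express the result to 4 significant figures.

0.06349 BTU/(h·ft²·°F)

U = 1/R = 1/15.75 = 0.063492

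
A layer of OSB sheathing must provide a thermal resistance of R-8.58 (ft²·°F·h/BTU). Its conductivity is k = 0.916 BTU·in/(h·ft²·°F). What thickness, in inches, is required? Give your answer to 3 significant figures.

L = R × k = 8.58 × 0.916 = 7.859 in

7.86 in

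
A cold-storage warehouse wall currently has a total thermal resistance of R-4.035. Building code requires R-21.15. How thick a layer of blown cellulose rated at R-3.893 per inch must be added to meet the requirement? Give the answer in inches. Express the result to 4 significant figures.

ΔR = 21.15 − 4.035 = 17.115 ft²·°F·h/BTU
L = ΔR / (R/in) = 17.115/3.893 = 4.3964 in

4.396 in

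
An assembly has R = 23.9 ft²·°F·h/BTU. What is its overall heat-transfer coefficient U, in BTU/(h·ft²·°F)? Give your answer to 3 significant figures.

U = 1/R = 1/23.9 = 0.04184

0.0418 BTU/(h·ft²·°F)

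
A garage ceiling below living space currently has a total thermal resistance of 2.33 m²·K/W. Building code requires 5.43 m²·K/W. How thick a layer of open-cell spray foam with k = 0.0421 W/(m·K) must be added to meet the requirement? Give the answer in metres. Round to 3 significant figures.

ΔR = 5.43 − 2.33 = 3.1 m²·K/W
L = ΔR × k = 3.1 × 0.0421 = 0.1305 m

0.131 m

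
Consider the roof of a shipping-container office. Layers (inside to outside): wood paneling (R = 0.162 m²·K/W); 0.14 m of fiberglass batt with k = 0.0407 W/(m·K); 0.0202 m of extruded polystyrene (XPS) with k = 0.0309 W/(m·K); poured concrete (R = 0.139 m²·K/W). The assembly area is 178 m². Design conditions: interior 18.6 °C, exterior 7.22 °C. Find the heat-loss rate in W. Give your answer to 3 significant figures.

0.14/0.0407 = 3.44
0.0202/0.0309 = 0.6537
R_total = 0.162 + 3.44 + 0.6537 + 0.139 = 4.395 m²·K/W
Q = A·ΔT/R = 178 × (18.6 − 7.22) / 4.395 = 460.9 W

461 W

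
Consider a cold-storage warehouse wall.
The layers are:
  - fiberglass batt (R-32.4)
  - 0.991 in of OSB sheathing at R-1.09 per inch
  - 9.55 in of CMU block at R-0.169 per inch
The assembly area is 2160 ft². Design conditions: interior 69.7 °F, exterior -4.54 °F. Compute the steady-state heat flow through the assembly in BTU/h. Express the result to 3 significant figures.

0.991 × 1.09 = 1.08
9.55 × 0.169 = 1.614
R_total = 32.4 + 1.08 + 1.614 = 35.09 ft²·°F·h/BTU
Q = A·ΔT/R = 2160 × (69.7 − (-4.54)) / 35.09 = 4569 BTU/h

4570 BTU/h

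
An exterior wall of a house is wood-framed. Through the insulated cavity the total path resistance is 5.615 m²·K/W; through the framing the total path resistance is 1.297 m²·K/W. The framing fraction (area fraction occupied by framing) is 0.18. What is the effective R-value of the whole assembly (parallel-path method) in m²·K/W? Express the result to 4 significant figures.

3.511 m²·K/W

U_eff = 0.82/5.615 + 0.18/1.297 = 0.14604 + 0.13878 = 0.28482
R_eff = 1/U_eff = 3.511 m²·K/W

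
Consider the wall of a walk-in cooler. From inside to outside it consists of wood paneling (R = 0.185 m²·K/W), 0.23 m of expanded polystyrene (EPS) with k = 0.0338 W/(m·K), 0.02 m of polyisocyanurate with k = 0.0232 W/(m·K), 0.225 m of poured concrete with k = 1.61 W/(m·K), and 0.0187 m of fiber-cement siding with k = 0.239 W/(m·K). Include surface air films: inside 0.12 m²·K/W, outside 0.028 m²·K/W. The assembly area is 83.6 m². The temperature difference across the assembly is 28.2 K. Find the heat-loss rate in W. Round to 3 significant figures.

287 W

0.23/0.0338 = 6.805
0.02/0.0232 = 0.8621
0.225/1.61 = 0.1398
0.0187/0.239 = 0.07824
R_total = 0.12 + 0.185 + 6.805 + 0.8621 + 0.1398 + 0.07824 + 0.028 = 8.218 m²·K/W
Q = A·ΔT/R = 83.6 × 28.2 / 8.218 = 286.9 W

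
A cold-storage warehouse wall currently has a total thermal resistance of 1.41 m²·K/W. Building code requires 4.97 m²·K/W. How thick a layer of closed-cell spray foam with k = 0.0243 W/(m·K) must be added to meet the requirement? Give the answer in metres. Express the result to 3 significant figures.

ΔR = 4.97 − 1.41 = 3.56 m²·K/W
L = ΔR × k = 3.56 × 0.0243 = 0.08651 m

0.0865 m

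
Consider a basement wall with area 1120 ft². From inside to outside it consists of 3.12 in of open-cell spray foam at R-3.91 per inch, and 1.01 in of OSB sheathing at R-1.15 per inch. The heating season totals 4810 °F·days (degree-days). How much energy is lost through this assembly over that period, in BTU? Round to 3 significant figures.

3.12 × 3.91 = 12.2
1.01 × 1.15 = 1.161
R_total = 12.2 + 1.161 = 13.36 ft²·°F·h/BTU
E = A × HDD × 24 / R = 1120 × 4810 × 24 / 13.36 = 9677000 BTU

9680000 BTU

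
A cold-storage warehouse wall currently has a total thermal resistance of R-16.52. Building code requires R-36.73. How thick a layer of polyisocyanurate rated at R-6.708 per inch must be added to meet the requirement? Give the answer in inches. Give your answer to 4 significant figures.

3.013 in

ΔR = 36.73 − 16.52 = 20.21 ft²·°F·h/BTU
L = ΔR / (R/in) = 20.21/6.708 = 3.0128 in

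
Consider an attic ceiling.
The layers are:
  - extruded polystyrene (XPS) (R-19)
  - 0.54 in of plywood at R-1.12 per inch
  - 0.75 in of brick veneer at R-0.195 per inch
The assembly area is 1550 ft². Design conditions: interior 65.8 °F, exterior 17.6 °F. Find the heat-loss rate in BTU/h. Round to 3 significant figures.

3780 BTU/h

0.54 × 1.12 = 0.6048
0.75 × 0.195 = 0.1462
R_total = 19 + 0.6048 + 0.1462 = 19.75 ft²·°F·h/BTU
Q = A·ΔT/R = 1550 × (65.8 − 17.6) / 19.75 = 3783 BTU/h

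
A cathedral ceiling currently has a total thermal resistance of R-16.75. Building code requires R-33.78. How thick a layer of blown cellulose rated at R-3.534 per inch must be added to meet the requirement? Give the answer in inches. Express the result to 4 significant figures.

ΔR = 33.78 − 16.75 = 17.03 ft²·°F·h/BTU
L = ΔR / (R/in) = 17.03/3.534 = 4.8189 in

4.819 in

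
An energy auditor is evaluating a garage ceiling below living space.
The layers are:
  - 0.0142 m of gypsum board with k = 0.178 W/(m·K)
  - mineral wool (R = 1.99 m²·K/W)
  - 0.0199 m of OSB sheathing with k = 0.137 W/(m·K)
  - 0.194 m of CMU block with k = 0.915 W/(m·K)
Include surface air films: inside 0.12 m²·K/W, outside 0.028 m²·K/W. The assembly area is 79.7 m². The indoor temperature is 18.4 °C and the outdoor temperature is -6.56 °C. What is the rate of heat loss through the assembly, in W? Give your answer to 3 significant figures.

773 W

0.0142/0.178 = 0.07978
0.0199/0.137 = 0.1453
0.194/0.915 = 0.212
R_total = 0.12 + 0.07978 + 1.99 + 0.1453 + 0.212 + 0.028 = 2.575 m²·K/W
Q = A·ΔT/R = 79.7 × (18.4 − (-6.56)) / 2.575 = 772.5 W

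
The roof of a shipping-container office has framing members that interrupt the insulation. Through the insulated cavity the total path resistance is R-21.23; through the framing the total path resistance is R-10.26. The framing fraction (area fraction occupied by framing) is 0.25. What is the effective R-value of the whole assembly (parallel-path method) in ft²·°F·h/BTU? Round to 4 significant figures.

U_eff = 0.75/21.23 + 0.25/10.26 = 0.035327 + 0.024366 = 0.059694
R_eff = 1/U_eff = 16.752 ft²·°F·h/BTU

16.75 ft²·°F·h/BTU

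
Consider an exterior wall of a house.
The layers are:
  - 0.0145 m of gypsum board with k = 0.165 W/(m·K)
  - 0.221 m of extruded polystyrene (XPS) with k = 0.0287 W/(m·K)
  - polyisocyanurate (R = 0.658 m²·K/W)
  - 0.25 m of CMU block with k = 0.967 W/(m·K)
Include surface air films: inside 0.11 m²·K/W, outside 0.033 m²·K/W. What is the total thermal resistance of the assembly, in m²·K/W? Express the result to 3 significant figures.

8.85 m²·K/W

0.0145/0.165 = 0.08788
0.221/0.0287 = 7.7
0.25/0.967 = 0.2585
R_total = 0.11 + 0.08788 + 7.7 + 0.658 + 0.2585 + 0.033 = 8.848 m²·K/W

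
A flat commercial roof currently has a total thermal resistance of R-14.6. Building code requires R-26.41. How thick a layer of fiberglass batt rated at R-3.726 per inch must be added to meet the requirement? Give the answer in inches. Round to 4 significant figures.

3.170 in

ΔR = 26.41 − 14.6 = 11.81 ft²·°F·h/BTU
L = ΔR / (R/in) = 11.81/3.726 = 3.1696 in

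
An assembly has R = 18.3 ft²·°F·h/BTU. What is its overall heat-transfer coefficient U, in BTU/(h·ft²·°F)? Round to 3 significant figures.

0.0546 BTU/(h·ft²·°F)

U = 1/R = 1/18.3 = 0.05464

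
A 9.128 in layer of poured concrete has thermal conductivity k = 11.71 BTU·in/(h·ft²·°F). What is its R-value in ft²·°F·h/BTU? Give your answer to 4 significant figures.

R = L/k = 9.128/11.71 = 0.7795 ft²·°F·h/BTU

0.7795 ft²·°F·h/BTU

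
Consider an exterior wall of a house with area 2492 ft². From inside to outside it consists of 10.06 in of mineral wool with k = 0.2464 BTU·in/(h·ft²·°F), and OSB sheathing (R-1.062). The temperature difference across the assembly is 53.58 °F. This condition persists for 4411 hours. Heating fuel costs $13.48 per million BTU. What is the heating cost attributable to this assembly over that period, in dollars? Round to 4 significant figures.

10.06/0.2464 = 40.828
R_total = 40.828 + 1.062 = 41.89 ft²·°F·h/BTU
Q = 2492 × 53.58 / 41.89 = 3187.4 BTU/h
E = 3187.4 × 4411 = 14060000 BTU
Cost = 14060000/10⁶ × 13.48 = $189.53

189.5 dollars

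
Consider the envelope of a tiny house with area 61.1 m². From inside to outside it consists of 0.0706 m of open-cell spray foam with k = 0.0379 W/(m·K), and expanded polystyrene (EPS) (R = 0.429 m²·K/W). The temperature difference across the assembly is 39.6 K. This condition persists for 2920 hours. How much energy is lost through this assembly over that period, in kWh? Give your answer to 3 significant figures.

0.0706/0.0379 = 1.863
R_total = 1.863 + 0.429 = 2.292 m²·K/W
Q = 61.1 × 39.6 / 2.292 = 1056 W
E = 1056 W × 2920 h / 1000 = 3083 kWh

3080 kWh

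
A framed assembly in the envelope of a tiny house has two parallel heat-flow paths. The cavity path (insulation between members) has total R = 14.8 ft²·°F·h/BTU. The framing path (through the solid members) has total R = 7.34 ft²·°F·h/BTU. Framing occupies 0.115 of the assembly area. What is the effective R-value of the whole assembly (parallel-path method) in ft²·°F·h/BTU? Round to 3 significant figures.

13.3 ft²·°F·h/BTU

U_eff = 0.885/14.8 + 0.115/7.34 = 0.0598 + 0.01567 = 0.07546
R_eff = 1/U_eff = 13.25 ft²·°F·h/BTU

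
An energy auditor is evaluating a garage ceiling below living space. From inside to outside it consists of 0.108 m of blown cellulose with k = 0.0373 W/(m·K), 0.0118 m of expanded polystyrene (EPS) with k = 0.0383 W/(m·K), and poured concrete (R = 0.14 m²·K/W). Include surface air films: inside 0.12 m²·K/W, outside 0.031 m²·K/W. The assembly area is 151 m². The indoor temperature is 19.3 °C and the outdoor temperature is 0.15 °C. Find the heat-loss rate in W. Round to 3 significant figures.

0.108/0.0373 = 2.895
0.0118/0.0383 = 0.3081
R_total = 0.12 + 2.895 + 0.3081 + 0.14 + 0.031 = 3.495 m²·K/W
Q = A·ΔT/R = 151 × (19.3 − 0.15) / 3.495 = 827.5 W

827 W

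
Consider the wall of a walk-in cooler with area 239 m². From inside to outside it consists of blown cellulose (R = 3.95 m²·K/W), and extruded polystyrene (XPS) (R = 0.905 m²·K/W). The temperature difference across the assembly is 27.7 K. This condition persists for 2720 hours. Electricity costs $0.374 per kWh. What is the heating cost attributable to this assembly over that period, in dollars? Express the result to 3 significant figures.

1390 dollars

R_total = 3.95 + 0.905 = 4.855 m²·K/W
Q = 239 × 27.7 / 4.855 = 1364 W
E = 1364 W × 2720 h / 1000 = 3709 kWh
Cost = 3709 × 0.374 = $1387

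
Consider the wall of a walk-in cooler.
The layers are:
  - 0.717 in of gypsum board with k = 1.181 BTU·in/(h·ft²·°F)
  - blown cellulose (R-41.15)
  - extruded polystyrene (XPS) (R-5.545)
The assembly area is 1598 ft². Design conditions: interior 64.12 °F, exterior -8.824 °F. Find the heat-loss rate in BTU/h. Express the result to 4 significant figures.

2464 BTU/h

0.717/1.181 = 0.60711
R_total = 0.60711 + 41.15 + 5.545 = 47.302 ft²·°F·h/BTU
Q = A·ΔT/R = 1598 × (64.12 − (-8.824)) / 47.302 = 2464.3 BTU/h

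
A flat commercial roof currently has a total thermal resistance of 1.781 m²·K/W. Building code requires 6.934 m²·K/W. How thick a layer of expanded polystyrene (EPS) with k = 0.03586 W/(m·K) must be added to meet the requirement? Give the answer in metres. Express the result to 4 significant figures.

0.1848 m

ΔR = 6.934 − 1.781 = 5.153 m²·K/W
L = ΔR × k = 5.153 × 0.03586 = 0.18479 m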